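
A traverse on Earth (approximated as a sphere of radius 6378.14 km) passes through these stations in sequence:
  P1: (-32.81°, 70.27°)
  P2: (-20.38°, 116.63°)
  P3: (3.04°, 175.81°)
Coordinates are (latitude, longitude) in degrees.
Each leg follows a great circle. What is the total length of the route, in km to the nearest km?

11739 km

Leg P1→P2: central angle 0.7489 rad, distance 4776.7 km.
Leg P2→P3: central angle 1.0915 rad, distance 6961.9 km.
Total: 4776.7 + 6961.9 ≈ 11739 km.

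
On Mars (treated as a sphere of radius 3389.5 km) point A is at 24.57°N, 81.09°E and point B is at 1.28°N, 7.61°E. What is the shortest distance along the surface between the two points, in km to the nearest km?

4405 km

With latitudes φ₁ = 24.570°, φ₂ = 1.280° and longitude difference Δλ = -73.480°:
Haversine: a = sin²(Δφ/2) + cos φ₁ cos φ₂ sin²(Δλ/2) = 0.0407 + (0.9095)(0.9998)(0.3578) = 0.36609.
Central angle c = 2·arcsin(√a) = 1.29966 rad.
Distance = R·c = 3389.5 × 1.2997 ≈ 4405 km.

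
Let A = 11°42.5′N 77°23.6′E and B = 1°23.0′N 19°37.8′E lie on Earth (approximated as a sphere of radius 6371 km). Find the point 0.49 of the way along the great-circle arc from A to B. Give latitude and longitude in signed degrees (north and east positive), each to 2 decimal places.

The central angle between A and B is δ = 1.0157 rad.
With f = 0.49, the slerp weights are sin((1−f)δ)/sin δ = 0.5826 and sin(fδ)/sin δ = 0.5617.
Weighted sum of the unit vectors: (0.5826)·(0.2137,0.9556,0.2029) + (0.5617)·(0.9416,0.3358,0.0241) = (0.6535, 0.7454, 0.1318).
Converting back: φ = atan2(z, √(x²+y²)) = 7.57°, λ = atan2(y, x) = 48.76°.

7.57°, 48.76°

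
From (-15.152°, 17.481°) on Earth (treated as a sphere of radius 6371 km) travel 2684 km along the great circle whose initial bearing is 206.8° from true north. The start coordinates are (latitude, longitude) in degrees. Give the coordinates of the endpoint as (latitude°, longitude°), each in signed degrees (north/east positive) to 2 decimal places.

-36.22°, 4.27°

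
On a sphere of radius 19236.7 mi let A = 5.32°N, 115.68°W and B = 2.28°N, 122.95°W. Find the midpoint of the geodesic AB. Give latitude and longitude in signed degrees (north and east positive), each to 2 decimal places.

Central angle δ = 0.1373 rad. Interpolating on the sphere with fraction f = 0.5:
P = [sin((1−f)δ)·A + sin(fδ)·B] / sin δ = 0.5012·A + 0.5012·B in Cartesian coordinates,
giving P = (-0.4886, -0.8700, 0.0664), i.e. latitude 3.81°, longitude -119.32°.

3.81°, -119.32°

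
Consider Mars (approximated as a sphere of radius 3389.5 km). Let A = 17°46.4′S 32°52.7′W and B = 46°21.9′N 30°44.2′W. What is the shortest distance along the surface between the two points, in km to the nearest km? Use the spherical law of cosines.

Let φ₁ = -0.3102 rad, φ₂ = 0.8092 rad, and Δλ = 0.0374 rad.
cos c = sin φ₁ sin φ₂ + cos φ₁ cos φ₂ cos Δλ = (-0.3053)(0.7238) + (0.9523)(0.6901)(0.9993) = 0.43574,
so c = arccos(0.43574) = 1.11994 rad.
Distance = R·c = 3389.5 × 1.1199 ≈ 3796 km.

3796 km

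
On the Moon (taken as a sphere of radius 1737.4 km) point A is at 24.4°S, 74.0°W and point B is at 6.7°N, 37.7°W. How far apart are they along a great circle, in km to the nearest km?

1428 km

With latitudes φ₁ = -24.400°, φ₂ = 6.700° and longitude difference Δλ = 36.300°:
cos c = sin φ₁ sin φ₂ + cos φ₁ cos φ₂ cos Δλ = (-0.4131)(0.1167) + (0.9107)(0.9932)(0.8059) = 0.68074,
so c = arccos(0.68074) = 0.82203 rad.
Distance = R·c = 1737.4 × 0.8220 ≈ 1428 km.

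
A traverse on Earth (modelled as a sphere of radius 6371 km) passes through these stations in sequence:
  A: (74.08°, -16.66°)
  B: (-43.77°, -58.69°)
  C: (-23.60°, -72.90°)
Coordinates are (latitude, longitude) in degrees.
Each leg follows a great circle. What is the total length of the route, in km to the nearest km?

Leg A→B: central angle 2.1154 rad, distance 13477.4 km.
Leg B→C: central angle 0.4067 rad, distance 2591.2 km.
Total: 13477.4 + 2591.2 ≈ 16069 km.

16069 km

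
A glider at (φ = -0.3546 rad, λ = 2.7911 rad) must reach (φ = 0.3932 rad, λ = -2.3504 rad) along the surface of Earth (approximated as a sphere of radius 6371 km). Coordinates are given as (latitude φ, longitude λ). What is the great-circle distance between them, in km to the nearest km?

With latitudes φ₁ = -20.317°, φ₂ = 22.529° and longitude difference Δλ = 65.414°:
cos c = sin φ₁ sin φ₂ + cos φ₁ cos φ₂ cos Δλ = (-0.3472)(0.3831) + (0.9378)(0.9237)(0.4161) = 0.22737,
so c = arccos(0.22737) = 1.34142 rad.
Distance = R·c = 6371 × 1.3414 ≈ 8546 km.

8546 km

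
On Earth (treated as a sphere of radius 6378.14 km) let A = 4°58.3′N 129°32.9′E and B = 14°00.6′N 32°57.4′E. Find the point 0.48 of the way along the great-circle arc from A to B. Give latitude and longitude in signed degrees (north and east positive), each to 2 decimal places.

The central angle between A and B is δ = 1.6609 rad.
With f = 0.48, the slerp weights are sin((1−f)δ)/sin δ = 0.7633 and sin(fδ)/sin δ = 0.7183.
Weighted sum of the unit vectors: (0.7633)·(-0.6343,0.7682,0.0867) + (0.7183)·(0.8141,0.5278,0.2421) = (0.1006, 0.9655, 0.2401).
Converting back: φ = atan2(z, √(x²+y²)) = 13.89°, λ = atan2(y, x) = 84.05°.

13.89°, 84.05°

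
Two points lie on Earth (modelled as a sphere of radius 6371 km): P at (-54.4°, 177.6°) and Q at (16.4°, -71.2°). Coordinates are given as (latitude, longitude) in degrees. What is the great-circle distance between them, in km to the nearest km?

In radians: φ₁ = -0.9495, φ₂ = 0.2862, Δλ = 111.200° = 1.9408 rad.
cos c = sin φ₁ sin φ₂ + cos φ₁ cos φ₂ cos Δλ = (-0.8131)(0.2823) + (0.5821)(0.9593)(-0.3616) = -0.43152,
so c = arccos(-0.43152) = 2.01697 rad.
Distance = R·c = 6371 × 2.0170 ≈ 12850 km.

12850 km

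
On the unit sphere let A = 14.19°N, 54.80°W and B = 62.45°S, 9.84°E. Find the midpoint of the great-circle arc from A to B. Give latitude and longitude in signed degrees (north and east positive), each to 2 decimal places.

The central angle between A and B is δ = 1.5961 rad.
With f = 0.5, the slerp weights are sin((1−f)δ)/sin δ = 0.7162 and sin(fδ)/sin δ = 0.7162.
Weighted sum of the unit vectors: (0.7162)·(0.5588,-0.7922,0.2451) + (0.7162)·(0.4557,0.0790,-0.8866) = (0.7266, -0.5108, -0.4594).
Converting back: φ = atan2(z, √(x²+y²)) = -27.35°, λ = atan2(y, x) = -35.10°.

-27.35°, -35.10°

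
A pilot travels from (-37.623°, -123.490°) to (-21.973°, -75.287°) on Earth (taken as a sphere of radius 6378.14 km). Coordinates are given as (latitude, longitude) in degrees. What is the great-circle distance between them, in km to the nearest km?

4911 km

Let φ₁ = -0.6566 rad, φ₂ = -0.3835 rad, and Δλ = 0.8413 rad.
cos c = sin φ₁ sin φ₂ + cos φ₁ cos φ₂ cos Δλ = (-0.6105)(-0.3742) + (0.7920)(0.9274)(0.6665) = 0.71796,
so c = arccos(0.71796) = 0.76992 rad.
Distance = R·c = 6378.14 × 0.7699 ≈ 4911 km.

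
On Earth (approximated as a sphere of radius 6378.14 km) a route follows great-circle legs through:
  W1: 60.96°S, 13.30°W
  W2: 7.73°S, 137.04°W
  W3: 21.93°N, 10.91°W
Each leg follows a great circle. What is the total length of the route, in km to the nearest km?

Leg W1→W2: central angle 1.7209 rad, distance 10976.3 km.
Leg W2→W3: central angle 2.2046 rad, distance 14061.3 km.
Total: 10976.3 + 14061.3 ≈ 25038 km.

25038 km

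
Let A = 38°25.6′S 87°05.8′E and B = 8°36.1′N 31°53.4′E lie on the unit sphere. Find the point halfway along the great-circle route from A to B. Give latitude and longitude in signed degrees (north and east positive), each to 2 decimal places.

Central angle δ = 1.2142 rad. Interpolating on the sphere with fraction f = 0.5:
P = [sin((1−f)δ)·A + sin(fδ)·B] / sin δ = 0.6088·A + 0.6088·B in Cartesian coordinates,
giving P = (0.5353, 0.7943, -0.2873), i.e. latitude -16.70°, longitude 56.03°.

-16.70°, 56.03°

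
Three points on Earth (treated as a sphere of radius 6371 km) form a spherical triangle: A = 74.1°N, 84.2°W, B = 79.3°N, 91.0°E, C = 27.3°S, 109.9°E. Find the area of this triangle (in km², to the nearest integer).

9436250 km²

Side lengths (central angles): a = 1.8698, b = 2.3148, c = 0.4639 rad; semiperimeter s = 2.3242.
By l'Huilier's theorem, tan(E/4) = √[tan(s/2) tan((s−a)/2) tan((s−b)/2) tan((s−c)/2)], giving spherical excess E = 0.2325 rad.
Area = E·R² = 0.2325 × (6371)² ≈ 9436250 km².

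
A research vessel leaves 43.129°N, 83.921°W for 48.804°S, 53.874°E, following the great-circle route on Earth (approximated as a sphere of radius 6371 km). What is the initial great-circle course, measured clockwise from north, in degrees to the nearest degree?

116°

Δλ = 137.795° = 2.4050 rad.
y = sin Δλ · cos φ₂ = (0.6718)(0.6586) = 0.4425
x = cos φ₁ sin φ₂ − sin φ₁ cos φ₂ cos Δλ = (0.7298)(-0.7525) − (0.6836)(0.6586)(-0.7407) = -0.2156
θ = atan2(y, x) = 115.98°, so the bearing is 116°.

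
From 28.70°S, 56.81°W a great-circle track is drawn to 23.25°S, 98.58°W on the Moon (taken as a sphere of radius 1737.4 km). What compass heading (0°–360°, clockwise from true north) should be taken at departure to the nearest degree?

268°

With φ₁ = -0.5009, φ₂ = -0.4058, Δλ = -0.7290 rad, the forward-azimuth formula gives
θ = atan2( sin Δλ cos φ₂ , cos φ₁ sin φ₂ − sin φ₁ cos φ₂ cos Δλ ) = atan2(-0.6120, -0.0172) = -91.61°.
Adding 360° brings this into [0°, 360°): 268°.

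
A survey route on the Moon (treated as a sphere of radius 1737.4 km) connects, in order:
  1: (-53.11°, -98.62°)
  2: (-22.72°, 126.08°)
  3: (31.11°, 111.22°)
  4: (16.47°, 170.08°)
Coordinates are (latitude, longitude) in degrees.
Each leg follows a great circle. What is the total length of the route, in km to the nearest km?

Leg 1→2: central angle 1.6556 rad, distance 2876.4 km.
Leg 2→3: central angle 0.9719 rad, distance 1688.5 km.
Leg 3→4: central angle 0.9630 rad, distance 1673.1 km.
Total: 2876.4 + 1688.5 + 1673.1 ≈ 6238 km.

6238 km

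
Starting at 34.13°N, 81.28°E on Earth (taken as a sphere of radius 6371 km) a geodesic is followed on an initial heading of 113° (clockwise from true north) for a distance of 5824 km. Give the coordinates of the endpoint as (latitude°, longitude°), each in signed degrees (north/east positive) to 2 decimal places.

Angular distance δ = d/R = 5824/6371 = 0.91414 rad; initial bearing θ = 1.9722 rad.
sin φ₂ = sin φ₁ cos δ + cos φ₁ sin δ cos θ = (0.5611)(0.6105) + (0.8278)(0.7920)(-0.3907) = 0.0863, so φ₂ = 4.95°.
Δλ = atan2(sin θ sin δ cos φ₁, cos δ − sin φ₁ sin φ₂) = atan2(0.6035, 0.5620) = 47.038°.
λ₂ = 81.280° + 47.038° = 128.32°.

4.95°, 128.32°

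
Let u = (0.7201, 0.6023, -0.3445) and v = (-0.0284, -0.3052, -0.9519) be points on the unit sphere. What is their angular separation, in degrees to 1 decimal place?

u·v = 0.1237; |u| = 1.0000, |v| = 1.0000.
cos θ = (u·v)/(|u||v|) = 0.1237, so θ = 82.9°.

82.9°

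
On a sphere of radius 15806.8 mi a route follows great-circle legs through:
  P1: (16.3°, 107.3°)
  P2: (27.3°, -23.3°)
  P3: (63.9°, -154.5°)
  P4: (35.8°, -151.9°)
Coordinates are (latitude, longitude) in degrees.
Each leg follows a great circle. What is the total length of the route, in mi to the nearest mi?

61935 mi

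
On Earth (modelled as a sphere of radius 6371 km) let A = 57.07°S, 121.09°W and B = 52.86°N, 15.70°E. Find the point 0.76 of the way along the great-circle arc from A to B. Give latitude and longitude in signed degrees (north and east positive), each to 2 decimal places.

Central angle δ = 2.7100 rad. Interpolating on the sphere with fraction f = 0.76:
P = [sin((1−f)δ)·A + sin(fδ)·B] / sin δ = 1.4475·A + 2.1106·B in Cartesian coordinates,
giving P = (0.8204, -0.3290, 0.4676), i.e. latitude 27.88°, longitude -21.85°.

27.88°, -21.85°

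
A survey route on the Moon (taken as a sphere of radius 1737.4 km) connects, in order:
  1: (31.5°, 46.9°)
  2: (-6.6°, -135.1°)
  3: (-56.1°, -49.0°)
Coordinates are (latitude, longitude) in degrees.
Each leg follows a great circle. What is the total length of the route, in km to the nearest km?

Leg 1→2: central angle 2.7058 rad, distance 4701.0 km.
Leg 2→3: central angle 1.4373 rad, distance 2497.2 km.
Total: 4701.0 + 2497.2 ≈ 7198 km.

7198 km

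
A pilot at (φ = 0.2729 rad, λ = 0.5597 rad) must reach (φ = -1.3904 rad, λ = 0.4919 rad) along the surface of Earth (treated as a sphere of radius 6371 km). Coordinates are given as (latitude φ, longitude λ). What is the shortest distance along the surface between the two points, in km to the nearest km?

10599 km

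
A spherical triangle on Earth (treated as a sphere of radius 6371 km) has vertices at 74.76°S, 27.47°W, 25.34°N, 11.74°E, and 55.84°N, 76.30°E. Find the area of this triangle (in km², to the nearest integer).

51922442 km²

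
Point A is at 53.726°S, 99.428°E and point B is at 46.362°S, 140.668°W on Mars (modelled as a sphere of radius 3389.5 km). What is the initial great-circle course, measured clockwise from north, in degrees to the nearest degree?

Δλ = 119.904° = 2.0927 rad.
y = sin Δλ · cos φ₂ = (0.8669)(0.6901) = 0.5982
x = cos φ₁ sin φ₂ − sin φ₁ cos φ₂ cos Δλ = (0.5916)(-0.7237) − (-0.8062)(0.6901)(-0.4985) = -0.7056
θ = atan2(y, x) = 139.71°, so the bearing is 140°.

140°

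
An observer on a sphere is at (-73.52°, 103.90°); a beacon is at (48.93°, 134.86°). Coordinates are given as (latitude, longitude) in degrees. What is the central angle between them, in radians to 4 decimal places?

2.1689 rad

With latitudes φ₁ = -73.520°, φ₂ = 48.930° and longitude difference Δλ = 30.960°:
Haversine: a = sin²(Δφ/2) + cos φ₁ cos φ₂ sin²(Δλ/2) = 0.7683 + (0.2837)(0.6570)(0.0712) = 0.78156.
Central angle c = 2·arcsin(√a) = 2.16895 rad.
So the angular separation is 2.1689 rad.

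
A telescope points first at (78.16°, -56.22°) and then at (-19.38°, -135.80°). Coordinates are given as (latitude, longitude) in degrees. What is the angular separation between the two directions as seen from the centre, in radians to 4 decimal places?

With latitudes φ₁ = 78.160°, φ₂ = -19.380° and longitude difference Δλ = -79.580°:
cos c = sin φ₁ sin φ₂ + cos φ₁ cos φ₂ cos Δλ = (0.9787)(-0.3318) + (0.2052)(0.9433)(0.1809) = -0.28977,
so c = arccos(-0.28977) = 1.86478 rad.
So the angular separation is 1.8648 rad.

1.8648 rad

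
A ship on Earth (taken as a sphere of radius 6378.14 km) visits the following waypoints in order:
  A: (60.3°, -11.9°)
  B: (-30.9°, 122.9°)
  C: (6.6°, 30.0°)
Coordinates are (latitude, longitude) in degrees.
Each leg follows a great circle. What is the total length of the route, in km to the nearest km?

26057 km

Leg A→B: central angle 2.4123 rad, distance 15386.0 km.
Leg B→C: central angle 1.6731 rad, distance 10671.4 km.
Total: 15386.0 + 10671.4 ≈ 26057 km.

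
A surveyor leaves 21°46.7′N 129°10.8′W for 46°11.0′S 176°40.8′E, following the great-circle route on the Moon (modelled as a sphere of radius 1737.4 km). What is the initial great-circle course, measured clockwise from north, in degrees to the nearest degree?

214°

With φ₁ = 0.3801, φ₂ = -0.8061, Δλ = -0.9449 rad, the forward-azimuth formula gives
θ = atan2( sin Δλ cos φ₂ , cos φ₁ sin φ₂ − sin φ₁ cos φ₂ cos Δλ ) = atan2(-0.5611, -0.8205) = -145.63°.
Adding 360° brings this into [0°, 360°): 214°.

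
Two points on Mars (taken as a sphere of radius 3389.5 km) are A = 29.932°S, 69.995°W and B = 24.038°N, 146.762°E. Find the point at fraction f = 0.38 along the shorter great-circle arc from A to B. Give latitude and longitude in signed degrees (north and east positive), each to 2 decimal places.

-17.23°, -129.97°

Central angle δ = 2.5632 rad. Interpolating on the sphere with fraction f = 0.38:
P = [sin((1−f)δ)·A + sin(fδ)·B] / sin δ = 1.8290·A + 1.5131·B in Cartesian coordinates,
giving P = (-0.6136, -0.7320, -0.2963), i.e. latitude -17.23°, longitude -129.97°.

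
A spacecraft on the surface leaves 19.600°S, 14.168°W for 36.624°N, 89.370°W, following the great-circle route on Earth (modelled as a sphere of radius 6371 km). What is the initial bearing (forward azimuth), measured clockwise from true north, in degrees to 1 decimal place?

309.1°

With φ₁ = -0.3421, φ₂ = 0.6392, Δλ = -1.3125 rad, the forward-azimuth formula gives
θ = atan2( sin Δλ cos φ₂ , cos φ₁ sin φ₂ − sin φ₁ cos φ₂ cos Δλ ) = atan2(-0.7759, 0.6308) = -50.89°.
Adding 360° brings this into [0°, 360°): 309.1°.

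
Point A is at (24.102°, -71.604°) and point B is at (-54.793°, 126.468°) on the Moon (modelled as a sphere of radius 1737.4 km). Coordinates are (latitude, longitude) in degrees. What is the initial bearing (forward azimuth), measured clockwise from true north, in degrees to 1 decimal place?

198.9°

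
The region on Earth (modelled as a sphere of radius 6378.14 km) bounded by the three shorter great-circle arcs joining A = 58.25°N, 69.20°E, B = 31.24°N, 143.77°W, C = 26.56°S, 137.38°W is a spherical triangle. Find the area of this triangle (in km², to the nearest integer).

14891288 km²

Side lengths (central angles): a = 1.0144, b = 2.5000, c = 1.5072 rad; semiperimeter s = 2.5108.
By l'Huilier's theorem, tan(E/4) = √[tan(s/2) tan((s−a)/2) tan((s−b)/2) tan((s−c)/2)], giving spherical excess E = 0.3661 rad.
Area = E·R² = 0.3661 × (6378.14)² ≈ 14891288 km².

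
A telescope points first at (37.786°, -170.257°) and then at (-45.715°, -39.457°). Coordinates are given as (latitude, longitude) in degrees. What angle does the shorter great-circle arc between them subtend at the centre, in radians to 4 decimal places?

In radians: φ₁ = 0.6595, φ₂ = -0.7979, Δλ = 130.800° = 2.2829 rad.
cos c = sin φ₁ sin φ₂ + cos φ₁ cos φ₂ cos Δλ = (0.6127)(-0.7159) + (0.7903)(0.6982)(-0.6534) = -0.79919,
so c = arccos(-0.79919) = 2.49675 rad.
So the angular separation is 2.4967 rad.

2.4967 rad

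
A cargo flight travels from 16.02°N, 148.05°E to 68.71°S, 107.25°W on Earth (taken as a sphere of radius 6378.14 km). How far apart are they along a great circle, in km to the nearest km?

In radians: φ₁ = 0.2796, φ₂ = -1.1992, Δλ = 104.700° = 1.8274 rad.
cos c = sin φ₁ sin φ₂ + cos φ₁ cos φ₂ cos Δλ = (0.2760)(-0.9318) + (0.9612)(0.3631)(-0.2538) = -0.34570,
so c = arccos(-0.34570) = 1.92378 rad.
Distance = R·c = 6378.14 × 1.9238 ≈ 12270 km.

12270 km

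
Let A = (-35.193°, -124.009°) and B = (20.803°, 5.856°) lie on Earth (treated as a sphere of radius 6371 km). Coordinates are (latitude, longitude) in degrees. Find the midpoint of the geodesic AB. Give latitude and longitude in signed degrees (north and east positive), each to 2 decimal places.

-16.43°, -50.91°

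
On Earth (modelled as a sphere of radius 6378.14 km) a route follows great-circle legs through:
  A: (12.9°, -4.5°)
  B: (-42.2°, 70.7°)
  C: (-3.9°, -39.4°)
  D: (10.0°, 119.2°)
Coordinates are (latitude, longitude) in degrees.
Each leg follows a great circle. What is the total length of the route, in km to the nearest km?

38734 km

Leg A→B: central angle 1.5363 rad, distance 9798.7 km.
Leg B→C: central angle 1.7806 rad, distance 11357.2 km.
Leg C→D: central angle 2.7561 rad, distance 17578.5 km.
Total: 9798.7 + 11357.2 + 17578.5 ≈ 38734 km.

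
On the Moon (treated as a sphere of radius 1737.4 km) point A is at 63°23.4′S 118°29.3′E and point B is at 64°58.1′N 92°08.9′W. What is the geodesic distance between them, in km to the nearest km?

5055 km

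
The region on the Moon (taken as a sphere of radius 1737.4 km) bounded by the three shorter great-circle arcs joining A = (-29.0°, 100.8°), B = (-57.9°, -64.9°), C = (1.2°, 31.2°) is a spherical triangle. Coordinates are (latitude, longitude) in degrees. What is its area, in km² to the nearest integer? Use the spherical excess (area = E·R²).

4098928 km²

Side lengths (central angles): a = 1.6451, b = 1.2717, c = 1.6105 rad; semiperimeter s = 2.2636.
By l'Huilier's theorem, tan(E/4) = √[tan(s/2) tan((s−a)/2) tan((s−b)/2) tan((s−c)/2)], giving spherical excess E = 1.3579 rad.
Area = E·R² = 1.3579 × (1737.4)² ≈ 4098928 km².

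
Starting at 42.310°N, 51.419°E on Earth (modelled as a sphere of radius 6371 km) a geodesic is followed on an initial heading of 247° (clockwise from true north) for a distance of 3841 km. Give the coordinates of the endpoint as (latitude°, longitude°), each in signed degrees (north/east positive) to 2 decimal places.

22.99°, 16.88°

Angular distance δ = d/R = 3841/6371 = 0.60289 rad; initial bearing θ = 4.3110 rad.
sin φ₂ = sin φ₁ cos δ + cos φ₁ sin δ cos θ = (0.6731)(0.8237) + (0.7395)(0.5670)(-0.3907) = 0.3906, so φ₂ = 22.99°.
Δλ = atan2(sin θ sin δ cos φ₁, cos δ − sin φ₁ sin φ₂) = atan2(-0.3860, 0.5608) = -34.541°.
λ₂ = 51.419° − 34.541° = 16.88°.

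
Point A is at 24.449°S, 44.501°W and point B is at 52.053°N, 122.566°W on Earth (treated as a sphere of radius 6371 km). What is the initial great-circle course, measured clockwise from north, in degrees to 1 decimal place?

322.0°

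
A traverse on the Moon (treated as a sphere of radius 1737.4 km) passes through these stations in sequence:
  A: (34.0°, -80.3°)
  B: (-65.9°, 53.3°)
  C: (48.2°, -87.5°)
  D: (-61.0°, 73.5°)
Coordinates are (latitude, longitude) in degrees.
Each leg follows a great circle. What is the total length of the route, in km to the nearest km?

13778 km

Leg A→B: central angle 2.4097 rad, distance 4186.6 km.
Leg B→C: central angle 2.6712 rad, distance 4641.0 km.
Leg C→D: central angle 2.8492 rad, distance 4950.1 km.
Total: 4186.6 + 4641.0 + 4950.1 ≈ 13778 km.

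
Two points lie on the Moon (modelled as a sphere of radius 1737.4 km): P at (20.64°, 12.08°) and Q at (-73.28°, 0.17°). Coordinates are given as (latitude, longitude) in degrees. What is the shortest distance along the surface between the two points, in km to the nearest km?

2858 km

With latitudes φ₁ = 20.640°, φ₂ = -73.280° and longitude difference Δλ = -11.910°:
cos c = sin φ₁ sin φ₂ + cos φ₁ cos φ₂ cos Δλ = (0.3525)(-0.9577) + (0.9358)(0.2877)(0.9785) = -0.07416,
so c = arccos(-0.07416) = 1.64502 rad.
Distance = R·c = 1737.4 × 1.6450 ≈ 2858 km.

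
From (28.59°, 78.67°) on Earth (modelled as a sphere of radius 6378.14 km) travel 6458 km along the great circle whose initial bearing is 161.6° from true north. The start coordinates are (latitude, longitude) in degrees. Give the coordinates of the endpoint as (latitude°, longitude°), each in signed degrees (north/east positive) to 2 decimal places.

-26.95°, 96.15°

Angular distance δ = d/R = 6458/6378.14 = 1.01252 rad; initial bearing θ = 2.8205 rad.
sin φ₂ = sin φ₁ cos δ + cos φ₁ sin δ cos θ = (0.4785)(0.5297) + (0.8781)(0.8482)(-0.9489) = -0.4532, so φ₂ = -26.95°.
Δλ = atan2(sin θ sin δ cos φ₁, cos δ − sin φ₁ sin φ₂) = atan2(0.2351, 0.7466) = 17.478°.
λ₂ = 78.670° + 17.478° = 96.15°.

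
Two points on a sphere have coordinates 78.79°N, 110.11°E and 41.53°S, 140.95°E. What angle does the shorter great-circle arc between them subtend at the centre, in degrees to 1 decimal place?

In radians: φ₁ = 1.3751, φ₂ = -0.7248, Δλ = 30.840° = 0.5383 rad.
Haversine: a = sin²(Δφ/2) + cos φ₁ cos φ₂ sin²(Δλ/2) = 0.7524 + (0.1944)(0.7486)(0.0707) = 0.76270.
Central angle c = 2·arcsin(√a) = 2.12399 rad.
So the angular separation is 121.7°.

121.7°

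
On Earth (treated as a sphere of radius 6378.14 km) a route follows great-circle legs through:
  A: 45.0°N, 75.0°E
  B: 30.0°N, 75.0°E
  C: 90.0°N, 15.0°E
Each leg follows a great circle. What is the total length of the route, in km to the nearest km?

Leg A→B: central angle 0.2618 rad, distance 1669.8 km.
Leg B→C: central angle 1.0472 rad, distance 6679.2 km.
Total: 1669.8 + 6679.2 ≈ 8349 km.

8349 km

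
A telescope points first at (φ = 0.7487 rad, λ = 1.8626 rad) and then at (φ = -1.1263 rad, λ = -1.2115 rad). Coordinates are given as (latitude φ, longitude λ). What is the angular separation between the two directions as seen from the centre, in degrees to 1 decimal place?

Let φ₁ = 0.7487 rad, φ₂ = -1.1263 rad, and Δλ = -3.0741 rad.
cos c = sin φ₁ sin φ₂ + cos φ₁ cos φ₂ cos Δλ = (0.6807)(-0.9028) + (0.7326)(0.4300)(-0.9977) = -0.92883,
so c = arccos(-0.92883) = 2.76205 rad.
So the angular separation is 158.3°.

158.3°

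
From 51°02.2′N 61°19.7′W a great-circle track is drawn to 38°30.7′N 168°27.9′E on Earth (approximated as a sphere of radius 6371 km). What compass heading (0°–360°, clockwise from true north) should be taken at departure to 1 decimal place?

322.7°

Δλ = -130.207° = -2.2725 rad.
y = sin Δλ · cos φ₂ = (-0.7637)(0.7825) = -0.5976
x = cos φ₁ sin φ₂ − sin φ₁ cos φ₂ cos Δλ = (0.6288)(0.6227) − (0.7775)(0.7825)(-0.6455) = 0.7843
θ = atan2(y, x) = -37.31°; adding 360° gives 322.7°.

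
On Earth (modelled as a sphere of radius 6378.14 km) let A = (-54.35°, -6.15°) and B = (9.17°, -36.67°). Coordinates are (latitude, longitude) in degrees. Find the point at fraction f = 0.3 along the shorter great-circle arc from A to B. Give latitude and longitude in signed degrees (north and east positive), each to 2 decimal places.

Central angle δ = 1.1959 rad. Interpolating on the sphere with fraction f = 0.3:
P = [sin((1−f)δ)·A + sin(fδ)·B] / sin δ = 0.7982·A + 0.3773·B in Cartesian coordinates,
giving P = (0.7613, -0.2723, -0.5884), i.e. latitude -36.05°, longitude -19.68°.

-36.05°, -19.68°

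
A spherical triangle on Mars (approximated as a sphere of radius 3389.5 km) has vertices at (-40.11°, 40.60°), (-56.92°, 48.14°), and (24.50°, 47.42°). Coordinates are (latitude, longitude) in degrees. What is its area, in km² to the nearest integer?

872459 km²

Side lengths (central angles): a = 1.4211, b = 1.1331, c = 0.3056 rad; semiperimeter s = 1.4299.
By l'Huilier's theorem, tan(E/4) = √[tan(s/2) tan((s−a)/2) tan((s−b)/2) tan((s−c)/2)], giving spherical excess E = 0.0759 rad.
Area = E·R² = 0.0759 × (3389.5)² ≈ 872459 km².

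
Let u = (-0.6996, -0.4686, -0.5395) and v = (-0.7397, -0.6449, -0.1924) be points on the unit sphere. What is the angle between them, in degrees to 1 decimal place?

u·v = 0.9235; |u| = 1.0000, |v| = 1.0000.
cos θ = (u·v)/(|u||v|) = 0.9234, so θ = 22.6°.

22.6°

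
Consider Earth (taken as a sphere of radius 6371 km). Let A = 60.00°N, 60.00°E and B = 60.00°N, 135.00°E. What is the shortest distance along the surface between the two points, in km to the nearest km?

In radians: φ₁ = 1.0472, φ₂ = 1.0472, Δλ = 75.000° = 1.3090 rad.
cos c = sin φ₁ sin φ₂ + cos φ₁ cos φ₂ cos Δλ = (0.8660)(0.8660) + (0.5000)(0.5000)(0.2588) = 0.81470,
so c = arccos(0.81470) = 0.61858 rad.
Distance = R·c = 6371 × 0.6186 ≈ 3941 km.

3941 km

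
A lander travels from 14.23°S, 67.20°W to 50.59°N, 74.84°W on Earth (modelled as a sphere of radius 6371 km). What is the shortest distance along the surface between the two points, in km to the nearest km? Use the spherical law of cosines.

7246 km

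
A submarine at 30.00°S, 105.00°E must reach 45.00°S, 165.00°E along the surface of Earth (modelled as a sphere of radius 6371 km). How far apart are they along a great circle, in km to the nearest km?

In radians: φ₁ = -0.5236, φ₂ = -0.7854, Δλ = 60.000° = 1.0472 rad.
cos c = sin φ₁ sin φ₂ + cos φ₁ cos φ₂ cos Δλ = (-0.5000)(-0.7071) + (0.8660)(0.7071)(0.5000) = 0.65974,
so c = arccos(0.65974) = 0.85032 rad.
Distance = R·c = 6371 × 0.8503 ≈ 5417 km.

5417 km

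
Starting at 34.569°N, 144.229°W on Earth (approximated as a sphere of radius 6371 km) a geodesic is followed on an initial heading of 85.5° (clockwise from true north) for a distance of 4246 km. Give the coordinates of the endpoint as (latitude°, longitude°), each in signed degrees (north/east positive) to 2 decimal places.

29.07°, -99.39°

Angular distance δ = d/R = 4246/6371 = 0.66646 rad; initial bearing θ = 1.4923 rad.
sin φ₂ = sin φ₁ cos δ + cos φ₁ sin δ cos θ = (0.5674)(0.7860) + (0.8234)(0.6182)(0.0785) = 0.4859, so φ₂ = 29.07°.
Δλ = atan2(sin θ sin δ cos φ₁, cos δ − sin φ₁ sin φ₂) = atan2(0.5075, 0.5103) = 44.841°.
λ₂ = -144.229° + 44.841° = -99.39°.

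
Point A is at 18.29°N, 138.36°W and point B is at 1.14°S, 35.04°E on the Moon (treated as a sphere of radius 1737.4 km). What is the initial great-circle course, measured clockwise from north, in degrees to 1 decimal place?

21.4°

Δλ = 173.400° = 3.0264 rad.
y = sin Δλ · cos φ₂ = (0.1149)(0.9998) = 0.1149
x = cos φ₁ sin φ₂ − sin φ₁ cos φ₂ cos Δλ = (0.9495)(-0.0199) − (0.3138)(0.9998)(-0.9934) = 0.2928
θ = atan2(y, x) = 21.43°, so the bearing is 21.4°.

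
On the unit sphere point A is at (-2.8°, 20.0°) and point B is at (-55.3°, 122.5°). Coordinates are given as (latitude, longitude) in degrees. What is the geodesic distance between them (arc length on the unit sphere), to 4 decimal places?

Let φ₁ = -0.0489 rad, φ₂ = -0.9652 rad, and Δλ = 1.7890 rad.
cos c = sin φ₁ sin φ₂ + cos φ₁ cos φ₂ cos Δλ = (-0.0488)(-0.8221) + (0.9988)(0.5693)(-0.2164) = -0.08291,
so c = arccos(-0.08291) = 1.65380 rad.
On the unit sphere the arc length equals the central angle: 1.6538.

1.6538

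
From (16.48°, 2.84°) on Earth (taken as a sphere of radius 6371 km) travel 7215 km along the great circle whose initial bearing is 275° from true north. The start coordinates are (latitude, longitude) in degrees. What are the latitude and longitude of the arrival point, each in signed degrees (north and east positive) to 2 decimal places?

11.31°, -64.07°

Angular distance δ = d/R = 7215/6371 = 1.13248 rad; initial bearing θ = 4.7997 rad.
sin φ₂ = sin φ₁ cos δ + cos φ₁ sin δ cos θ = (0.2837)(0.4244) + (0.9589)(0.9055)(0.0872) = 0.1961, so φ₂ = 11.31°.
Δλ = atan2(sin θ sin δ cos φ₁, cos δ − sin φ₁ sin φ₂) = atan2(-0.8650, 0.3688) = -66.908°.
λ₂ = 2.840° − 66.908° = -64.07°.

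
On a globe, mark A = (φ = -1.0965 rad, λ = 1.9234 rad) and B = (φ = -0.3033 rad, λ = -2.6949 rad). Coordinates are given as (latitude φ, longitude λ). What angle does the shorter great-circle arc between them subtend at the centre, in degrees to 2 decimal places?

77.01°

In radians: φ₁ = -1.0965, φ₂ = -0.3033, Δλ = 95.391° = 1.6649 rad.
cos c = sin φ₁ sin φ₂ + cos φ₁ cos φ₂ cos Δλ = (-0.8896)(-0.2987) + (0.4567)(0.9544)(-0.0940) = 0.22475,
so c = arccos(0.22475) = 1.34411 rad.
So the angular separation is 77.01°.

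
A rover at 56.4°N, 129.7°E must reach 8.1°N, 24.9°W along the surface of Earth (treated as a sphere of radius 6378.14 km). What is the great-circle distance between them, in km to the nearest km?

12488 km

With latitudes φ₁ = 56.400°, φ₂ = 8.100° and longitude difference Δλ = -154.600°:
Haversine: a = sin²(Δφ/2) + cos φ₁ cos φ₂ sin²(Δλ/2) = 0.1674 + (0.5534)(0.9900)(0.9517) = 0.68878.
Central angle c = 2·arcsin(√a) = 1.95795 rad.
Distance = R·c = 6378.14 × 1.9579 ≈ 12488 km.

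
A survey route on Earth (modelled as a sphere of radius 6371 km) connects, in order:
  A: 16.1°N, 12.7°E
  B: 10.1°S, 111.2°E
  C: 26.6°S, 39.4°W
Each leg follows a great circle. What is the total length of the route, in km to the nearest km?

Leg A→B: central angle 1.7604 rad, distance 11215.3 km.
Leg B→C: central angle 2.3301 rad, distance 14845.0 km.
Total: 11215.3 + 14845.0 ≈ 26060 km.

26060 km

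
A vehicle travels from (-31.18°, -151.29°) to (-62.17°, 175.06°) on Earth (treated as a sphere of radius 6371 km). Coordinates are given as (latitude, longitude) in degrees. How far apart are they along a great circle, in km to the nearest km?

In radians: φ₁ = -0.5442, φ₂ = -1.0851, Δλ = -33.650° = -0.5873 rad.
cos c = sin φ₁ sin φ₂ + cos φ₁ cos φ₂ cos Δλ = (-0.5177)(-0.8843) + (0.8555)(0.4668)(0.8324) = 0.79033,
so c = arccos(0.79033) = 0.65945 rad.
Distance = R·c = 6371 × 0.6594 ≈ 4201 km.

4201 km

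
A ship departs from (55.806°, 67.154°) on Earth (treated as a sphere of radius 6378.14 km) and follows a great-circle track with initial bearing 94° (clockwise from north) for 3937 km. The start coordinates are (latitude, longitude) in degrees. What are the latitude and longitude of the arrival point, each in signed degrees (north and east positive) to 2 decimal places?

40.68°, 116.74°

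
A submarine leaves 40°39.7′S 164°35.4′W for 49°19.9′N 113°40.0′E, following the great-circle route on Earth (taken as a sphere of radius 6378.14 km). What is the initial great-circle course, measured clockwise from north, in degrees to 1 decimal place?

Δλ = -81.743° = -1.4267 rad.
y = sin Δλ · cos φ₂ = (-0.9896)(0.6517) = -0.6449
x = cos φ₁ sin φ₂ − sin φ₁ cos φ₂ cos Δλ = (0.7586)(0.7585) − (-0.6516)(0.6517)(0.1436) = 0.6364
θ = atan2(y, x) = -45.38°; adding 360° gives 314.6°.

314.6°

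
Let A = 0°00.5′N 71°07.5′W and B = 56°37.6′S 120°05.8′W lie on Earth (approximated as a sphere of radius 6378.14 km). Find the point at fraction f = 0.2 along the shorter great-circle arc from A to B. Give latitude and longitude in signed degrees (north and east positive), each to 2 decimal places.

-12.30°, -77.35°

Central angle δ = 1.2015 rad. Interpolating on the sphere with fraction f = 0.2:
P = [sin((1−f)δ)·A + sin(fδ)·B] / sin δ = 0.8791·A + 0.2552·B in Cartesian coordinates,
giving P = (0.2140, -0.9533, -0.2130), i.e. latitude -12.30°, longitude -77.35°.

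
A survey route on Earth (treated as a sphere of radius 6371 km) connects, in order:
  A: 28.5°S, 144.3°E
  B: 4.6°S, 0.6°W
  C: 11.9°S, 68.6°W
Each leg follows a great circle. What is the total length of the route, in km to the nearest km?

Leg A→B: central angle 2.3164 rad, distance 14757.8 km.
Leg B→C: central angle 1.1789 rad, distance 7511.0 km.
Total: 14757.8 + 7511.0 ≈ 22269 km.

22269 km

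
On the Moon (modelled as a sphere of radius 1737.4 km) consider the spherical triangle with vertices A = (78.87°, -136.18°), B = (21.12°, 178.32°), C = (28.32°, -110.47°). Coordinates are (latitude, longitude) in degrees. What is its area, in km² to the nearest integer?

1572460 km²

Side lengths (central angles): a = 1.1203, b = 0.9039, c = 1.0704 rad; semiperimeter s = 1.5473.
By l'Huilier's theorem, tan(E/4) = √[tan(s/2) tan((s−a)/2) tan((s−b)/2) tan((s−c)/2)], giving spherical excess E = 0.5209 rad.
Area = E·R² = 0.5209 × (1737.4)² ≈ 1572460 km².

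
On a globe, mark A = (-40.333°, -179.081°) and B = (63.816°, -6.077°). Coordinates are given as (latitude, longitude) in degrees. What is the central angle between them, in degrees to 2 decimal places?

156.16°

In radians: φ₁ = -0.7039, φ₂ = 1.1138, Δλ = 173.004° = 3.0195 rad.
Haversine: a = sin²(Δφ/2) + cos φ₁ cos φ₂ sin²(Δλ/2) = 0.6222 + (0.7623)(0.4413)(0.9963) = 0.95734.
Central angle c = 2·arcsin(√a) = 2.72550 rad.
So the angular separation is 156.16°.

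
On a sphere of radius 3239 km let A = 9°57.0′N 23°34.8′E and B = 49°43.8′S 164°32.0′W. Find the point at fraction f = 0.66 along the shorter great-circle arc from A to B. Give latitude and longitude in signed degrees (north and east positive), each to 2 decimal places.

-78.81°, 70.08°

The central angle between A and B is δ = 2.4374 rad.
With f = 0.66, the slerp weights are sin((1−f)δ)/sin δ = 1.1385 and sin(fδ)/sin δ = 1.5435.
Weighted sum of the unit vectors: (1.1385)·(0.9027,0.3940,0.1728) + (1.5435)·(-0.6230,-0.1724,-0.7630) = (0.0661, 0.1825, -0.9810).
Converting back: φ = atan2(z, √(x²+y²)) = -78.81°, λ = atan2(y, x) = 70.08°.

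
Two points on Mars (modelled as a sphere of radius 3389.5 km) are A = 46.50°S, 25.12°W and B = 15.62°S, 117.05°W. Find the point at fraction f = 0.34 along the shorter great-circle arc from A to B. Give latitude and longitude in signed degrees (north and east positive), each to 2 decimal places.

-45.38°, -64.64°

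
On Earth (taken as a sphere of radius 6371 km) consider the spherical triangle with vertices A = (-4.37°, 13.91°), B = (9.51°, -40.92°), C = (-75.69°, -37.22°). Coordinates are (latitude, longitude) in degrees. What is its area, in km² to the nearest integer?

Side lengths (central angles): a = 1.4875, b = 1.3403, c = 0.9838 rad; semiperimeter s = 1.9058.
By l'Huilier's theorem, tan(E/4) = √[tan(s/2) tan((s−a)/2) tan((s−b)/2) tan((s−c)/2)], giving spherical excess E = 0.8188 rad.
Area = E·R² = 0.8188 × (6371)² ≈ 33233011 km².

33233011 km²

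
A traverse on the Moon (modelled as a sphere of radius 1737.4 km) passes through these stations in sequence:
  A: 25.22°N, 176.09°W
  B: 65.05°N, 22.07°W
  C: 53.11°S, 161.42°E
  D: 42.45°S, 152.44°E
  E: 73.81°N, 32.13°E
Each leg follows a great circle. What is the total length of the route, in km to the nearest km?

Leg A→B: central angle 1.5275 rad, distance 2653.9 km.
Leg B→C: central angle 2.9309 rad, distance 5092.2 km.
Leg C→D: central angle 0.2134 rad, distance 370.8 km.
Leg D→E: central angle 2.4219 rad, distance 4207.8 km.
Total: 2653.9 + 5092.2 + 370.8 + 4207.8 ≈ 12325 km.

12325 km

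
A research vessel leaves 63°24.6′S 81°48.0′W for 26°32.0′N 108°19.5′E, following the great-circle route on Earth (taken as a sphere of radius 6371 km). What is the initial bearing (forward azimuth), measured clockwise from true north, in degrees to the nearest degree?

195°

With φ₁ = -1.1067, φ₂ = 0.4631, Δλ = -2.9649 rad, the forward-azimuth formula gives
θ = atan2( sin Δλ cos φ₂ , cos φ₁ sin φ₂ − sin φ₁ cos φ₂ cos Δλ ) = atan2(-0.1573, -0.5876) = -165.02°.
Adding 360° brings this into [0°, 360°): 195°.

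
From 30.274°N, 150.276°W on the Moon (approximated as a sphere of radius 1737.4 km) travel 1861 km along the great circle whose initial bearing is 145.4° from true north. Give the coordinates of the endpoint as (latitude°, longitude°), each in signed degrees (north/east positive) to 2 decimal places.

Angular distance δ = d/R = 1861/1737.4 = 1.07114 rad; initial bearing θ = 2.5377 rad.
sin φ₂ = sin φ₁ cos δ + cos φ₁ sin δ cos θ = (0.5041)(0.4791) + (0.8636)(0.8777)(-0.8231) = -0.3824, so φ₂ = -22.48°.
Δλ = atan2(sin θ sin δ cos φ₁, cos δ − sin φ₁ sin φ₂) = atan2(0.4305, 0.6719) = 32.645°.
λ₂ = -150.276° + 32.645° = -117.63°.

-22.48°, -117.63°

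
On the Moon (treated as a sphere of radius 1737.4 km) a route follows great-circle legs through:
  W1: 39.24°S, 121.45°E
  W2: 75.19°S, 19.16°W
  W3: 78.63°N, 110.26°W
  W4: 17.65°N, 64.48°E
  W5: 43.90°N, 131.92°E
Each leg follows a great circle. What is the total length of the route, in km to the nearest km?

11210 km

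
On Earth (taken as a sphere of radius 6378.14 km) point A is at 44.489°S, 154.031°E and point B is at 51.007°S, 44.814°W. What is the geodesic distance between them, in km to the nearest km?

9253 km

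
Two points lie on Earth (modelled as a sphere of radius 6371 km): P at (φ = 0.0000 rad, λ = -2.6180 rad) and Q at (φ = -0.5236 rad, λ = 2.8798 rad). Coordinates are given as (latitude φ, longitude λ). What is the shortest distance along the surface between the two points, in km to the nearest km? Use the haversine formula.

5809 km

Let φ₁ = 0.0000 rad, φ₂ = -0.5236 rad, and Δλ = -0.7854 rad.
Haversine: a = sin²(Δφ/2) + cos φ₁ cos φ₂ sin²(Δλ/2) = 0.0670 + (1.0000)(0.8660)(0.1464) = 0.19381.
Central angle c = 2·arcsin(√a) = 0.91173 rad.
Distance = R·c = 6371 × 0.9117 ≈ 5809 km.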